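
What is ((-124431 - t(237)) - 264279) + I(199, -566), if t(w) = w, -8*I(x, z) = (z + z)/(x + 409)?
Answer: -472959269/1216 ≈ -3.8895e+5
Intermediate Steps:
I(x, z) = -z/(4*(409 + x)) (I(x, z) = -(z + z)/(8*(x + 409)) = -2*z/(8*(409 + x)) = -z/(4*(409 + x)))
((-124431 - t(237)) - 264279) + I(199, -566) = ((-124431 - 1*237) - 264279) - 1*(-566)/(1636 + 4*199) = ((-124431 - 237) - 264279) - 1*(-566)/(1636 + 796) = (-124668 - 264279) - 1*(-566)/2432 = -388947 - 1*(-566)*1/2432 = -388947 + 283/1216 = -472959269/1216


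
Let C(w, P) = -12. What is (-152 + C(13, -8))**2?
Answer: 26896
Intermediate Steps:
(-152 + C(13, -8))**2 = (-152 - 12)**2 = (-164)**2 = 26896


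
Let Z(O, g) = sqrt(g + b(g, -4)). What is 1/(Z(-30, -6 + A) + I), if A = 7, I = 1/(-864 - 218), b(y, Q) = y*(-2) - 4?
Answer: -1082/5853621 - 1170724*I*sqrt(5)/5853621 ≈ -0.00018484 - 0.44721*I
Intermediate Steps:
b(y, Q) = -4 - 2*y (b(y, Q) = -2*y - 4 = -4 - 2*y)
I = -1/1082 (I = 1/(-1082) = -1/1082 ≈ -0.00092421)
Z(O, g) = sqrt(-4 - g) (Z(O, g) = sqrt(g + (-4 - 2*g)) = sqrt(-4 - g))
1/(Z(-30, -6 + A) + I) = 1/(sqrt(-4 - (-6 + 7)) - 1/1082) = 1/(sqrt(-4 - 1*1) - 1/1082) = 1/(sqrt(-4 - 1) - 1/1082) = 1/(sqrt(-5) - 1/1082) = 1/(I*sqrt(5) - 1/1082) = 1/(-1/1082 + I*sqrt(5))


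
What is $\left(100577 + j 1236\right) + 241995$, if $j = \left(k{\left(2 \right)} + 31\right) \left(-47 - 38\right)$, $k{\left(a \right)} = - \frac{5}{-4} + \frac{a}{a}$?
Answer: $-3150673$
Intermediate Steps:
$k{\left(a \right)} = \frac{9}{4}$ ($k{\left(a \right)} = \left(-5\right) \left(- \frac{1}{4}\right) + 1 = \frac{5}{4} + 1 = \frac{9}{4}$)
$j = - \frac{11305}{4}$ ($j = \left(\frac{9}{4} + 31\right) \left(-47 - 38\right) = \frac{133}{4} \left(-85\right) = - \frac{11305}{4} \approx -2826.3$)
$\left(100577 + j 1236\right) + 241995 = \left(100577 - 3493245\right) + 241995 = -3392668 + 241995 = -3150673$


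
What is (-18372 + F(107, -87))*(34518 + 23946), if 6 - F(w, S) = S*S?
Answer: -1516263840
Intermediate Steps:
F(w, S) = 6 - S² (F(w, S) = 6 - S*S = 6 - S²)
(-18372 + F(107, -87))*(34518 + 23946) = (-18372 + (6 - 1*(-87)²))*(34518 + 23946) = (-18372 + (6 - 1*7569))*58464 = (-18372 + (6 - 7569))*58464 = (-18372 - 7563)*58464 = -25935*58464 = -1516263840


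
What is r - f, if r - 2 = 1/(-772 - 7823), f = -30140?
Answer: 259070489/8595 ≈ 30142.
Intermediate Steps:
r = 17189/8595 (r = 2 + 1/(-772 - 7823) = 2 + 1/(-8595) = 2 - 1/8595 = 17189/8595 ≈ 1.9999)
r - f = 17189/8595 - 1*(-30140) = 17189/8595 + 30140 = 259070489/8595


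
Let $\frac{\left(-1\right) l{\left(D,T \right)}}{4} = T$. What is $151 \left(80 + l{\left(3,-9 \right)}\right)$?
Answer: $17516$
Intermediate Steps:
$l{\left(D,T \right)} = - 4 T$
$151 \left(80 + l{\left(3,-9 \right)}\right) = 151 \left(80 - -36\right) = 151 \left(80 + 36\right) = 151 \cdot 116 = 17516$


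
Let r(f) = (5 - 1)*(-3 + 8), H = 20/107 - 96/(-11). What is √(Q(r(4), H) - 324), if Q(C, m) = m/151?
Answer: 8*I*√159879476933/177727 ≈ 17.998*I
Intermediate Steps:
H = 10492/1177 (H = 20*(1/107) - 96*(-1/11) = 20/107 + 96/11 = 10492/1177 ≈ 8.9142)
r(f) = 20 (r(f) = 4*5 = 20)
Q(C, m) = m/151 (Q(C, m) = m*(1/151) = m/151)
√(Q(r(4), H) - 324) = √((1/151)*(10492/1177) - 324) = √(10492/177727 - 324) = √(-57573056/177727) = 8*I*√159879476933/177727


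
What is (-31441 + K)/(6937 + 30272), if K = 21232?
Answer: -3403/12403 ≈ -0.27437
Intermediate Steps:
(-31441 + K)/(6937 + 30272) = (-31441 + 21232)/(6937 + 30272) = -10209/37209 = -10209*1/37209 = -3403/12403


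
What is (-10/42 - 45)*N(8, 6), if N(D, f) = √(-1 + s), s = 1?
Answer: 0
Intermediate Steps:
N(D, f) = 0 (N(D, f) = √(-1 + 1) = √0 = 0)
(-10/42 - 45)*N(8, 6) = (-10/42 - 45)*0 = (-10*1/42 - 45)*0 = (-5/21 - 45)*0 = -950/21*0 = 0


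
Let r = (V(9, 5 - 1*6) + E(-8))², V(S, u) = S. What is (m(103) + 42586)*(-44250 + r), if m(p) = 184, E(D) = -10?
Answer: -1892529730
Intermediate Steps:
r = 1 (r = (9 - 10)² = (-1)² = 1)
(m(103) + 42586)*(-44250 + r) = (184 + 42586)*(-44250 + 1) = 42770*(-44249) = -1892529730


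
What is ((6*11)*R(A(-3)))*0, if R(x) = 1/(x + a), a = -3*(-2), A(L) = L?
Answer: 0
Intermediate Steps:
a = 6
R(x) = 1/(6 + x) (R(x) = 1/(x + 6) = 1/(6 + x))
((6*11)*R(A(-3)))*0 = ((6*11)/(6 - 3))*0 = (66/3)*0 = (66*(⅓))*0 = 22*0 = 0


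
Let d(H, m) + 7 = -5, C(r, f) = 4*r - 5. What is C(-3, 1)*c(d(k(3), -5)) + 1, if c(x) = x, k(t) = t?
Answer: 205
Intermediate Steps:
C(r, f) = -5 + 4*r
d(H, m) = -12 (d(H, m) = -7 - 5 = -12)
C(-3, 1)*c(d(k(3), -5)) + 1 = (-5 + 4*(-3))*(-12) + 1 = (-5 - 12)*(-12) + 1 = -17*(-12) + 1 = 204 + 1 = 205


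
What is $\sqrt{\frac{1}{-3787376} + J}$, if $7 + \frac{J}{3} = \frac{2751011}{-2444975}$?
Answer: $\frac{i \sqrt{5225398092065340421771487}}{463001981780} \approx 4.9372 i$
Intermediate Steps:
$J = - \frac{59597508}{2444975}$ ($J = -21 + 3 \frac{2751011}{-2444975} = -21 + 3 \cdot 2751011 \left(- \frac{1}{2444975}\right) = -21 + 3 \left(- \frac{2751011}{2444975}\right) = -21 - \frac{8253033}{2444975} = - \frac{59597508}{2444975} \approx -24.376$)
$\sqrt{\frac{1}{-3787376} + J} = \sqrt{\frac{1}{-3787376} - \frac{59597508}{2444975}} = \sqrt{- \frac{1}{3787376} - \frac{59597508}{2444975}} = \sqrt{- \frac{225718173903983}{9260039635600}} = \frac{i \sqrt{5225398092065340421771487}}{463001981780}$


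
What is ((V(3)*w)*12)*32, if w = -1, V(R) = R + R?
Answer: -2304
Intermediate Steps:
V(R) = 2*R
((V(3)*w)*12)*32 = (((2*3)*(-1))*12)*32 = ((6*(-1))*12)*32 = -6*12*32 = -72*32 = -2304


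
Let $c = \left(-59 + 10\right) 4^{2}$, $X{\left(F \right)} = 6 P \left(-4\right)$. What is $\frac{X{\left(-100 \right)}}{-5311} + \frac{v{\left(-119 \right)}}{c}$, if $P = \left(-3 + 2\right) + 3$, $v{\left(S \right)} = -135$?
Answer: $\frac{754617}{4163824} \approx 0.18123$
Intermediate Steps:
$P = 2$ ($P = -1 + 3 = 2$)
$X{\left(F \right)} = -48$ ($X{\left(F \right)} = 6 \cdot 2 \left(-4\right) = 12 \left(-4\right) = -48$)
$c = -784$ ($c = \left(-49\right) 16 = -784$)
$\frac{X{\left(-100 \right)}}{-5311} + \frac{v{\left(-119 \right)}}{c} = - \frac{48}{-5311} - \frac{135}{-784} = \left(-48\right) \left(- \frac{1}{5311}\right) - - \frac{135}{784} = \frac{48}{5311} + \frac{135}{784} = \frac{754617}{4163824}$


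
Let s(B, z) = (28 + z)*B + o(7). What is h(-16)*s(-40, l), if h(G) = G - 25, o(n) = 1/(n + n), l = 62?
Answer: 2066359/14 ≈ 1.4760e+5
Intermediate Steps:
o(n) = 1/(2*n)
s(B, z) = 1/14 + B*(28 + z) (s(B, z) = (28 + z)*B + (½)/7 = B*(28 + z) + (½)*(⅐) = B*(28 + z) + 1/14 = 1/14 + B*(28 + z))
h(G) = -25 + G
h(-16)*s(-40, l) = (-25 - 16)*(1/14 + 28*(-40) - 40*62) = -41*(1/14 - 1120 - 2480) = -41*(-50399/14) = 2066359/14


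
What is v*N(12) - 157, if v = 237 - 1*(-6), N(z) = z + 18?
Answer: 7133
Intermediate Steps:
N(z) = 18 + z
v = 243 (v = 237 + 6 = 243)
v*N(12) - 157 = 243*(18 + 12) - 157 = 243*30 - 157 = 7290 - 157 = 7133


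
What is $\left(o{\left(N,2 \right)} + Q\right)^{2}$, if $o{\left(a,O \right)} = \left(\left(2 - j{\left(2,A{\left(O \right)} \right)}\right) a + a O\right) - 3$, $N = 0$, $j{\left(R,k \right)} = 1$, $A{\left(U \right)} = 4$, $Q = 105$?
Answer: $10404$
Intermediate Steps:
$o{\left(a,O \right)} = -3 + a + O a$ ($o{\left(a,O \right)} = \left(\left(2 - 1\right) a + a O\right) - 3 = \left(\left(2 - 1\right) a + O a\right) - 3 = \left(1 a + O a\right) - 3 = \left(a + O a\right) - 3 = -3 + a + O a$)
$\left(o{\left(N,2 \right)} + Q\right)^{2} = \left(\left(-3 + 0 + 2 \cdot 0\right) + 105\right)^{2} = \left(\left(-3 + 0 + 0\right) + 105\right)^{2} = \left(-3 + 105\right)^{2} = 102^{2} = 10404$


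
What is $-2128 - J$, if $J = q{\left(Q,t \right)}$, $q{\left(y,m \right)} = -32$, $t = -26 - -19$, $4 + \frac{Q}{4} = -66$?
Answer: $-2096$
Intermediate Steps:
$Q = -280$ ($Q = -16 + 4 \left(-66\right) = -16 - 264 = -280$)
$t = -7$ ($t = -26 + 19 = -7$)
$J = -32$
$-2128 - J = -2128 - -32 = -2128 + 32 = -2096$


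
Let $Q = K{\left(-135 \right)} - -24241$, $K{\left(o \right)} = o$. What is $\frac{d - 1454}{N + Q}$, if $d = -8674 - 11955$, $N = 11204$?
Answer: $- \frac{7361}{11770} \approx -0.6254$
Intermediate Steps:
$d = -20629$ ($d = -8674 - 11955 = -20629$)
$Q = 24106$ ($Q = -135 - -24241 = -135 + 24241 = 24106$)
$\frac{d - 1454}{N + Q} = \frac{-20629 - 1454}{11204 + 24106} = - \frac{22083}{35310} = \left(-22083\right) \frac{1}{35310} = - \frac{7361}{11770}$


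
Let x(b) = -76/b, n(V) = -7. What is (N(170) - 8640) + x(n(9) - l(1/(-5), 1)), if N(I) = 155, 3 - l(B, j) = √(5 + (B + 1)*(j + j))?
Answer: -3958695/467 + 76*√165/467 ≈ -8474.8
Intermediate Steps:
l(B, j) = 3 - √(5 + 2*j*(1 + B)) (l(B, j) = 3 - √(5 + (B + 1)*(j + j)) = 3 - √(5 + (1 + B)*(2*j)) = 3 - √(5 + 2*j*(1 + B)))
(N(170) - 8640) + x(n(9) - l(1/(-5), 1)) = (155 - 8640) - 76/(-7 - (3 - √(5 + 2*1 + 2*1/(-5)))) = -8485 - 76/(-7 - (3 - √(5 + 2 + 2*(-⅕)*1))) = -8485 - 76/(-7 - (3 - √(5 + 2 - ⅖))) = -8485 - 76/(-7 - (3 - √(33/5))) = -8485 - 76/(-7 - (3 - √165/5)) = -8485 - 76/(-7 + (-3 + √165/5)) = -8485 - 76/(-10 + √165/5)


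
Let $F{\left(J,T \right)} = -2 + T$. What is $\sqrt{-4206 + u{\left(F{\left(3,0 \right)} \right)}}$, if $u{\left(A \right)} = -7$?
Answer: $i \sqrt{4213} \approx 64.908 i$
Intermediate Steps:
$\sqrt{-4206 + u{\left(F{\left(3,0 \right)} \right)}} = \sqrt{-4206 - 7} = \sqrt{-4213} = i \sqrt{4213}$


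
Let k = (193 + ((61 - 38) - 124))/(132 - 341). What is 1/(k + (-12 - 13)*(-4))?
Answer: 209/20808 ≈ 0.010044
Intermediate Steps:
k = -92/209 (k = (193 + (23 - 124))/(-209) = (193 - 101)*(-1/209) = 92*(-1/209) = -92/209 ≈ -0.44019)
1/(k + (-12 - 13)*(-4)) = 1/(-92/209 + (-12 - 13)*(-4)) = 1/(-92/209 - 25*(-4)) = 1/(-92/209 + 100) = 1/(20808/209) = 209/20808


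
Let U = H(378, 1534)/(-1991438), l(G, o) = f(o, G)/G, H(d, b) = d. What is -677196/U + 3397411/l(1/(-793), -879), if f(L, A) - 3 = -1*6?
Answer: 59413074967625/16653 ≈ 3.5677e+9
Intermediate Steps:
f(L, A) = -3 (f(L, A) = 3 - 1*6 = 3 - 6 = -3)
l(G, o) = -3/G
U = -189/995719 (U = 378/(-1991438) = 378*(-1/1991438) = -189/995719 ≈ -0.00018981)
-677196/U + 3397411/l(1/(-793), -879) = -677196/(-189/995719) + 3397411/((-3/(1/(-793)))) = -677196*(-995719/189) + 3397411/((-3/(-1/793))) = 74921880436/21 + 3397411/((-3*(-793))) = 74921880436/21 + 3397411/2379 = 59413074967625/16653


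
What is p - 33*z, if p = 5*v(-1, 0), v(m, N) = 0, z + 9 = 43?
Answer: -1122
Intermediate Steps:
z = 34 (z = -9 + 43 = 34)
p = 0 (p = 5*0 = 0)
p - 33*z = 0 - 33*34 = 0 - 1122 = -1122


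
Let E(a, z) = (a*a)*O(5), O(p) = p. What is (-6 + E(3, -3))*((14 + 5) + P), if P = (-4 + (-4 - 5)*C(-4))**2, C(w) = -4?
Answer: 40677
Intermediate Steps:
E(a, z) = 5*a**2 (E(a, z) = (a*a)*5 = a**2*5 = 5*a**2)
P = 1024 (P = (-4 + (-4 - 5)*(-4))**2 = (-4 - 9*(-4))**2 = (-4 + 36)**2 = 32**2 = 1024)
(-6 + E(3, -3))*((14 + 5) + P) = (-6 + 5*3**2)*((14 + 5) + 1024) = (-6 + 5*9)*(19 + 1024) = (-6 + 45)*1043 = 39*1043 = 40677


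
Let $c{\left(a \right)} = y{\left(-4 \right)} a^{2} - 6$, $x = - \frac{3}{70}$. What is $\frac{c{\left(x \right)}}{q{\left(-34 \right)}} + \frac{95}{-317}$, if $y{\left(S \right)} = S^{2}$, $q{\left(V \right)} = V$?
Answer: $- \frac{819106}{6601525} \approx -0.12408$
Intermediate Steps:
$x = - \frac{3}{70}$ ($x = \left(-3\right) \frac{1}{70} = - \frac{3}{70} \approx -0.042857$)
$c{\left(a \right)} = -6 + 16 a^{2}$ ($c{\left(a \right)} = \left(-4\right)^{2} a^{2} - 6 = 16 a^{2} - 6 = -6 + 16 a^{2}$)
$\frac{c{\left(x \right)}}{q{\left(-34 \right)}} + \frac{95}{-317} = \frac{-6 + 16 \left(- \frac{3}{70}\right)^{2}}{-34} + \frac{95}{-317} = \left(-6 + 16 \cdot \frac{9}{4900}\right) \left(- \frac{1}{34}\right) + 95 \left(- \frac{1}{317}\right) = \left(-6 + \frac{36}{1225}\right) \left(- \frac{1}{34}\right) - \frac{95}{317} = \left(- \frac{7314}{1225}\right) \left(- \frac{1}{34}\right) - \frac{95}{317} = \frac{3657}{20825} - \frac{95}{317} = - \frac{819106}{6601525}$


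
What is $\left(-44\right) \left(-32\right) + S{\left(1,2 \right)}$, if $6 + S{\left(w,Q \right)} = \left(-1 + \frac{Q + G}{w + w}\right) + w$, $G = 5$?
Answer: $\frac{2811}{2} \approx 1405.5$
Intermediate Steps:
$S{\left(w,Q \right)} = -7 + w + \frac{5 + Q}{2 w}$ ($S{\left(w,Q \right)} = -6 + \left(\left(-1 + \frac{Q + 5}{w + w}\right) + w\right) = -6 - \left(1 - w - \frac{5 + Q}{2 w}\right) = -6 + \left(-1 + w + \frac{5 + Q}{2 w}\right) = -7 + w + \frac{5 + Q}{2 w}$)
$\left(-44\right) \left(-32\right) + S{\left(1,2 \right)} = \left(-44\right) \left(-32\right) + \frac{5 + 2 + 2 \cdot 1 \left(-7 + 1\right)}{2 \cdot 1} = 1408 + \frac{1}{2} \cdot 1 \left(5 + 2 + 2 \cdot 1 \left(-6\right)\right) = 1408 + \frac{1}{2} \cdot 1 \left(5 + 2 - 12\right) = 1408 + \frac{1}{2} \cdot 1 \left(-5\right) = 1408 - \frac{5}{2} = \frac{2811}{2}$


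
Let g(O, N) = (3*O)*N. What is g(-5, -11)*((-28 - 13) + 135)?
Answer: 15510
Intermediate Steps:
g(O, N) = 3*N*O
g(-5, -11)*((-28 - 13) + 135) = (3*(-11)*(-5))*((-28 - 13) + 135) = 165*(-41 + 135) = 165*94 = 15510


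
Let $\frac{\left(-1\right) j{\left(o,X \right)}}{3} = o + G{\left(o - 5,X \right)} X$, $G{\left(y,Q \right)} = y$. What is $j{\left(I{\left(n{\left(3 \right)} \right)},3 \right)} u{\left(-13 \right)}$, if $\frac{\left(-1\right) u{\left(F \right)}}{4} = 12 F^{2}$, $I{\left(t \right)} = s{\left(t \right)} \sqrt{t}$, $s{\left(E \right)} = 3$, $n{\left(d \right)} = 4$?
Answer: $219024$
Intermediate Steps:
$I{\left(t \right)} = 3 \sqrt{t}$
$u{\left(F \right)} = - 48 F^{2}$ ($u{\left(F \right)} = - 4 \cdot 12 F^{2} = - 48 F^{2}$)
$j{\left(o,X \right)} = - 3 o - 3 X \left(-5 + o\right)$ ($j{\left(o,X \right)} = - 3 \left(o + \left(o - 5\right) X\right) = - 3 \left(o + \left(-5 + o\right) X\right) = - 3 \left(o + X \left(-5 + o\right)\right) = - 3 o - 3 X \left(-5 + o\right)$)
$j{\left(I{\left(n{\left(3 \right)} \right)},3 \right)} u{\left(-13 \right)} = \left(- 3 \cdot 3 \sqrt{4} - 9 \left(-5 + 3 \sqrt{4}\right)\right) \left(- 48 \left(-13\right)^{2}\right) = \left(- 3 \cdot 3 \cdot 2 - 9 \left(-5 + 3 \cdot 2\right)\right) \left(\left(-48\right) 169\right) = \left(\left(-3\right) 6 - 9 \left(-5 + 6\right)\right) \left(-8112\right) = \left(-18 - 9 \cdot 1\right) \left(-8112\right) = \left(-18 - 9\right) \left(-8112\right) = \left(-27\right) \left(-8112\right) = 219024$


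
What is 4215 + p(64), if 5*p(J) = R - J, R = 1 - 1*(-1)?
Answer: 21013/5 ≈ 4202.6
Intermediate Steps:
R = 2 (R = 1 + 1 = 2)
p(J) = 2/5 - J/5 (p(J) = (2 - J)/5 = 2/5 - J/5)
4215 + p(64) = 4215 + (2/5 - 1/5*64) = 4215 + (2/5 - 64/5) = 4215 - 62/5 = 21013/5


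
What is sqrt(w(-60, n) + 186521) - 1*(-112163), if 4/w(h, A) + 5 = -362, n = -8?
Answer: 112163 + sqrt(25122325501)/367 ≈ 1.1259e+5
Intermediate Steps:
w(h, A) = -4/367 (w(h, A) = 4/(-5 - 362) = 4/(-367) = 4*(-1/367) = -4/367)
sqrt(w(-60, n) + 186521) - 1*(-112163) = sqrt(-4/367 + 186521) - 1*(-112163) = sqrt(68453203/367) + 112163 = sqrt(25122325501)/367 + 112163 = 112163 + sqrt(25122325501)/367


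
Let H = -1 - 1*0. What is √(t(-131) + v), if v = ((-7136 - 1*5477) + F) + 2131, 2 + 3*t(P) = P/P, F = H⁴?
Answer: 2*I*√23583/3 ≈ 102.38*I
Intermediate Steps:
H = -1 (H = -1 + 0 = -1)
F = 1 (F = (-1)⁴ = 1)
t(P) = -⅓ (t(P) = -⅔ + (P/P)/3 = -⅔ + (⅓)*1 = -⅔ + ⅓ = -⅓)
v = -10481 (v = ((-7136 - 1*5477) + 1) + 2131 = ((-7136 - 5477) + 1) + 2131 = (-12613 + 1) + 2131 = -12612 + 2131 = -10481)
√(t(-131) + v) = √(-⅓ - 10481) = √(-31444/3) = 2*I*√23583/3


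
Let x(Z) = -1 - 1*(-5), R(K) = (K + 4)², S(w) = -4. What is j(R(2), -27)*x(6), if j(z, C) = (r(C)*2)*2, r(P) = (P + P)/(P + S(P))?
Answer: 864/31 ≈ 27.871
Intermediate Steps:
R(K) = (4 + K)²
r(P) = 2*P/(-4 + P) (r(P) = (P + P)/(P - 4) = (2*P)/(-4 + P) = 2*P/(-4 + P))
x(Z) = 4 (x(Z) = -1 + 5 = 4)
j(z, C) = 8*C/(-4 + C) (j(z, C) = ((2*C/(-4 + C))*2)*2 = (4*C/(-4 + C))*2 = 8*C/(-4 + C))
j(R(2), -27)*x(6) = (8*(-27)/(-4 - 27))*4 = (8*(-27)/(-31))*4 = (8*(-27)*(-1/31))*4 = (216/31)*4 = 864/31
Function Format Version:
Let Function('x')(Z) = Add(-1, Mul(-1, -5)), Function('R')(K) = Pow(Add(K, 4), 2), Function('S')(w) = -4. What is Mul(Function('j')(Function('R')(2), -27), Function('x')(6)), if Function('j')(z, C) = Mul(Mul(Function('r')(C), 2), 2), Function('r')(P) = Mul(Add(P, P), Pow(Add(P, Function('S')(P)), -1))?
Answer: Rational(864, 31) ≈ 27.871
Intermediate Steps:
Function('R')(K) = Pow(Add(4, K), 2)
Function('r')(P) = Mul(2, P, Pow(Add(-4, P), -1)) (Function('r')(P) = Mul(Add(P, P), Pow(Add(P, -4), -1)) = Mul(Mul(2, P), Pow(Add(-4, P), -1)) = Mul(2, P, Pow(Add(-4, P), -1)))
Function('x')(Z) = 4 (Function('x')(Z) = Add(-1, 5) = 4)
Function('j')(z, C) = Mul(8, C, Pow(Add(-4, C), -1)) (Function('j')(z, C) = Mul(Mul(Mul(2, C, Pow(Add(-4, C), -1)), 2), 2) = Mul(Mul(4, C, Pow(Add(-4, C), -1)), 2) = Mul(8, C, Pow(Add(-4, C), -1)))
Mul(Function('j')(Function('R')(2), -27), Function('x')(6)) = Mul(Mul(8, -27, Pow(Add(-4, -27), -1)), 4) = Mul(Mul(8, -27, Pow(-31, -1)), 4) = Mul(Mul(8, -27, Rational(-1, 31)), 4) = Mul(Rational(216, 31), 4) = Rational(864, 31)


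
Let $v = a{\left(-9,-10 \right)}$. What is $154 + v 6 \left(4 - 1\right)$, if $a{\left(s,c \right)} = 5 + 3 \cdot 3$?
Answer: $406$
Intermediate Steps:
$a{\left(s,c \right)} = 14$ ($a{\left(s,c \right)} = 5 + 9 = 14$)
$v = 14$
$154 + v 6 \left(4 - 1\right) = 154 + 14 \cdot 6 \left(4 - 1\right) = 154 + 14 \cdot 6 \cdot 3 = 154 + 14 \cdot 18 = 154 + 252 = 406$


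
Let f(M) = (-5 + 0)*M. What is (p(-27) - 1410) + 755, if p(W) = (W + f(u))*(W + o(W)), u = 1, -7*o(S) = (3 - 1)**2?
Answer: 1591/7 ≈ 227.29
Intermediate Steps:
o(S) = -4/7 (o(S) = -(3 - 1)**2/7 = -1/7*2**2 = -1/7*4 = -4/7)
f(M) = -5*M
p(W) = (-5 + W)*(-4/7 + W) (p(W) = (W - 5*1)*(W - 4/7) = (W - 5)*(-4/7 + W) = (-5 + W)*(-4/7 + W))
(p(-27) - 1410) + 755 = ((20/7 + (-27)**2 - 39/7*(-27)) - 1410) + 755 = ((20/7 + 729 + 1053/7) - 1410) + 755 = (6176/7 - 1410) + 755 = -3694/7 + 755 = 1591/7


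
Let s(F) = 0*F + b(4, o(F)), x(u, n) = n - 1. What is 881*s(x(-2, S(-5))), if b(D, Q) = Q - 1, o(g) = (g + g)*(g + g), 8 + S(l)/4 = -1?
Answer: 4823475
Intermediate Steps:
S(l) = -36 (S(l) = -32 + 4*(-1) = -32 - 4 = -36)
o(g) = 4*g² (o(g) = (2*g)*(2*g) = 4*g²)
b(D, Q) = -1 + Q
x(u, n) = -1 + n
s(F) = -1 + 4*F² (s(F) = 0*F + (-1 + 4*F²) = 0 + (-1 + 4*F²) = -1 + 4*F²)
881*s(x(-2, S(-5))) = 881*(-1 + 4*(-1 - 36)²) = 881*(-1 + 4*(-37)²) = 881*(-1 + 4*1369) = 881*(-1 + 5476) = 881*5475 = 4823475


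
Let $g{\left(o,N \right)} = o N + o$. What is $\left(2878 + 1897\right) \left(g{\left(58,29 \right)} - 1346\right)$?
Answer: $1881350$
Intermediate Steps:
$g{\left(o,N \right)} = o + N o$ ($g{\left(o,N \right)} = N o + o = o + N o$)
$\left(2878 + 1897\right) \left(g{\left(58,29 \right)} - 1346\right) = \left(2878 + 1897\right) \left(58 \left(1 + 29\right) - 1346\right) = 4775 \left(58 \cdot 30 - 1346\right) = 4775 \left(1740 - 1346\right) = 4775 \cdot 394 = 1881350$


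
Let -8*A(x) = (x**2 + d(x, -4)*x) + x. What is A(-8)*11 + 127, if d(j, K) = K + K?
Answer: -38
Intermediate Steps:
d(j, K) = 2*K
A(x) = -x**2/8 + 7*x/8 (A(x) = -((x**2 + (2*(-4))*x) + x)/8 = -((x**2 - 8*x) + x)/8 = -(x**2 - 7*x)/8 = -x**2/8 + 7*x/8)
A(-8)*11 + 127 = ((1/8)*(-8)*(7 - 1*(-8)))*11 + 127 = ((1/8)*(-8)*(7 + 8))*11 + 127 = ((1/8)*(-8)*15)*11 + 127 = -15*11 + 127 = -165 + 127 = -38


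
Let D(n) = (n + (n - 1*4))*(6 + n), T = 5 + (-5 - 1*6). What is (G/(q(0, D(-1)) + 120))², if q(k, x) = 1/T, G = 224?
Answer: 1806336/516961 ≈ 3.4941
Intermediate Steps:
T = -6 (T = 5 + (-5 - 6) = 5 - 11 = -6)
D(n) = (-4 + 2*n)*(6 + n) (D(n) = (n + (n - 4))*(6 + n) = (n + (-4 + n))*(6 + n) = (-4 + 2*n)*(6 + n))
q(k, x) = -⅙ (q(k, x) = 1/(-6) = -⅙)
(G/(q(0, D(-1)) + 120))² = (224/(-⅙ + 120))² = (224/(719/6))² = (224*(6/719))² = (1344/719)² = 1806336/516961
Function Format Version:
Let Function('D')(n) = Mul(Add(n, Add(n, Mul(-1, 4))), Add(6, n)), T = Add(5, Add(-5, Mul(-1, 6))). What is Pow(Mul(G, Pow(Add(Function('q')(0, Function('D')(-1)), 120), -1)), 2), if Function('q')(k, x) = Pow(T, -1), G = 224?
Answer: Rational(1806336, 516961) ≈ 3.4941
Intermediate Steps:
T = -6 (T = Add(5, Add(-5, -6)) = Add(5, -11) = -6)
Function('D')(n) = Mul(Add(-4, Mul(2, n)), Add(6, n)) (Function('D')(n) = Mul(Add(n, Add(n, -4)), Add(6, n)) = Mul(Add(n, Add(-4, n)), Add(6, n)) = Mul(Add(-4, Mul(2, n)), Add(6, n)))
Function('q')(k, x) = Rational(-1, 6) (Function('q')(k, x) = Pow(-6, -1) = Rational(-1, 6))
Pow(Mul(G, Pow(Add(Function('q')(0, Function('D')(-1)), 120), -1)), 2) = Pow(Mul(224, Pow(Add(Rational(-1, 6), 120), -1)), 2) = Pow(Mul(224, Pow(Rational(719, 6), -1)), 2) = Pow(Mul(224, Rational(6, 719)), 2) = Pow(Rational(1344, 719), 2) = Rational(1806336, 516961)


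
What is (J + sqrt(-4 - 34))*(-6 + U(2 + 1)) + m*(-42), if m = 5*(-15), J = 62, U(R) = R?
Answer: 2964 - 3*I*sqrt(38) ≈ 2964.0 - 18.493*I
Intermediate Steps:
m = -75
(J + sqrt(-4 - 34))*(-6 + U(2 + 1)) + m*(-42) = (62 + sqrt(-4 - 34))*(-6 + (2 + 1)) - 75*(-42) = (62 + sqrt(-38))*(-6 + 3) + 3150 = (62 + I*sqrt(38))*(-3) + 3150 = (-186 - 3*I*sqrt(38)) + 3150 = 2964 - 3*I*sqrt(38)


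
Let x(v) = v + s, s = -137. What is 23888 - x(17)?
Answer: 24008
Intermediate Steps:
x(v) = -137 + v (x(v) = v - 137 = -137 + v)
23888 - x(17) = 23888 - (-137 + 17) = 23888 - 1*(-120) = 23888 + 120 = 24008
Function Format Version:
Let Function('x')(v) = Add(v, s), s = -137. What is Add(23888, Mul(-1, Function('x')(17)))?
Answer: 24008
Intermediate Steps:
Function('x')(v) = Add(-137, v) (Function('x')(v) = Add(v, -137) = Add(-137, v))
Add(23888, Mul(-1, Function('x')(17))) = Add(23888, Mul(-1, Add(-137, 17))) = Add(23888, Mul(-1, -120)) = Add(23888, 120) = 24008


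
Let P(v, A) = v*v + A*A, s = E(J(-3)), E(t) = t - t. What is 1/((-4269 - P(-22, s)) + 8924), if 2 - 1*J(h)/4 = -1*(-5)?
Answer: 1/4171 ≈ 0.00023975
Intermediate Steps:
J(h) = -12 (J(h) = 8 - (-4)*(-5) = 8 - 4*5 = 8 - 20 = -12)
E(t) = 0
s = 0
P(v, A) = A**2 + v**2 (P(v, A) = v**2 + A**2 = A**2 + v**2)
1/((-4269 - P(-22, s)) + 8924) = 1/((-4269 - (0**2 + (-22)**2)) + 8924) = 1/((-4269 - (0 + 484)) + 8924) = 1/((-4269 - 1*484) + 8924) = 1/((-4269 - 484) + 8924) = 1/(-4753 + 8924) = 1/4171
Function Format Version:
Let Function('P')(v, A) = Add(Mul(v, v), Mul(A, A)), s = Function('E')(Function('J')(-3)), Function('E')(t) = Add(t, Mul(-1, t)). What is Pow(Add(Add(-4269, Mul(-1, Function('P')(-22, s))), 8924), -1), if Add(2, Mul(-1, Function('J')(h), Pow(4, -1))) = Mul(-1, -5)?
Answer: Rational(1, 4171) ≈ 0.00023975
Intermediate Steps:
Function('J')(h) = -12 (Function('J')(h) = Add(8, Mul(-4, Mul(-1, -5))) = Add(8, Mul(-4, 5)) = Add(8, -20) = -12)
Function('E')(t) = 0
s = 0
Function('P')(v, A) = Add(Pow(A, 2), Pow(v, 2)) (Function('P')(v, A) = Add(Pow(v, 2), Pow(A, 2)) = Add(Pow(A, 2), Pow(v, 2)))
Pow(Add(Add(-4269, Mul(-1, Function('P')(-22, s))), 8924), -1) = Pow(Add(Add(-4269, Mul(-1, Add(Pow(0, 2), Pow(-22, 2)))), 8924), -1) = Pow(Add(Add(-4269, Mul(-1, Add(0, 484))), 8924), -1) = Pow(Add(Add(-4269, Mul(-1, 484)), 8924), -1) = Pow(Add(Add(-4269, -484), 8924), -1) = Pow(Add(-4753, 8924), -1) = Pow(4171, -1) = Rational(1, 4171)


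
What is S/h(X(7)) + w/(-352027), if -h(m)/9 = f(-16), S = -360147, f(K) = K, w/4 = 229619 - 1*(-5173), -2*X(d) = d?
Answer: -42305569387/16897296 ≈ -2503.7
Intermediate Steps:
X(d) = -d/2
w = 939168 (w = 4*(229619 - 1*(-5173)) = 4*(229619 + 5173) = 4*234792 = 939168)
h(m) = 144 (h(m) = -9*(-16) = 144)
S/h(X(7)) + w/(-352027) = -360147/144 + 939168/(-352027) = -360147*1/144 + 939168*(-1/352027) = -120049/48 - 939168/352027 = -42305569387/16897296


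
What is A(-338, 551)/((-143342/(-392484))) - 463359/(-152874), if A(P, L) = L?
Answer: 5521124810599/3652210818 ≈ 1511.7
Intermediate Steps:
A(-338, 551)/((-143342/(-392484))) - 463359/(-152874) = 551/((-143342/(-392484))) - 463359/(-152874) = 551/((-143342*(-1/392484))) - 463359*(-1/152874) = 551/(71671/196242) + 154453/50958 = 551*(196242/71671) + 154453/50958 = 108129342/71671 + 154453/50958 = 5521124810599/3652210818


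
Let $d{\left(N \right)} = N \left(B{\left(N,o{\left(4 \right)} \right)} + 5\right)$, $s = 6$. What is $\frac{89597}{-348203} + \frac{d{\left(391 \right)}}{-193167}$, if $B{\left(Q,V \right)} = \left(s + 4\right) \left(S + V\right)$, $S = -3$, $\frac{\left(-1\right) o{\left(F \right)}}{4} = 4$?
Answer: $\frac{7880080306}{67261328901} \approx 0.11716$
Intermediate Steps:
$o{\left(F \right)} = -16$ ($o{\left(F \right)} = \left(-4\right) 4 = -16$)
$B{\left(Q,V \right)} = -30 + 10 V$ ($B{\left(Q,V \right)} = \left(6 + 4\right) \left(-3 + V\right) = 10 \left(-3 + V\right) = -30 + 10 V$)
$d{\left(N \right)} = - 185 N$ ($d{\left(N \right)} = N \left(\left(-30 + 10 \left(-16\right)\right) + 5\right) = N \left(\left(-30 - 160\right) + 5\right) = N \left(-190 + 5\right) = N \left(-185\right) = - 185 N$)
$\frac{89597}{-348203} + \frac{d{\left(391 \right)}}{-193167} = \frac{89597}{-348203} + \frac{\left(-185\right) 391}{-193167} = 89597 \left(- \frac{1}{348203}\right) - - \frac{72335}{193167} = - \frac{89597}{348203} + \frac{72335}{193167} = \frac{7880080306}{67261328901}$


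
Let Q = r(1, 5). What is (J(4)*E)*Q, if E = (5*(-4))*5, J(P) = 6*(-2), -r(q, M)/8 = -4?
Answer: 38400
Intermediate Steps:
r(q, M) = 32 (r(q, M) = -8*(-4) = 32)
J(P) = -12
Q = 32
E = -100 (E = -20*5 = -100)
(J(4)*E)*Q = -12*(-100)*32 = 1200*32 = 38400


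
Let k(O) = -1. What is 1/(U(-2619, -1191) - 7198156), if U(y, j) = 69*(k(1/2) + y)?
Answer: -1/7378936 ≈ -1.3552e-7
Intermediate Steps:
U(y, j) = -69 + 69*y (U(y, j) = 69*(-1 + y) = -69 + 69*y)
1/(U(-2619, -1191) - 7198156) = 1/((-69 + 69*(-2619)) - 7198156) = 1/((-69 - 180711) - 7198156) = 1/(-180780 - 7198156) = 1/(-7378936) = -1/7378936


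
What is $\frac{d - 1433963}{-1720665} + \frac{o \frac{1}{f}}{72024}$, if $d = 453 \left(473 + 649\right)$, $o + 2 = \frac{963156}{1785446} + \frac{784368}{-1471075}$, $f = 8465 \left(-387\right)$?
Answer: $\frac{1593540313563863049101843767}{2962037301185266599850922250} \approx 0.53799$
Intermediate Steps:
$f = -3275955$
$o = - \frac{2618310972164}{1313262487225}$ ($o = -2 + \left(\frac{963156}{1785446} + \frac{784368}{-1471075}\right) = -2 + \left(963156 \cdot \frac{1}{1785446} + 784368 \left(- \frac{1}{1471075}\right)\right) = -2 + \left(\frac{481578}{892723} - \frac{784368}{1471075}\right) = -2 + \frac{8214002286}{1313262487225} = - \frac{2618310972164}{1313262487225} \approx -1.9937$)
$d = 508266$ ($d = 453 \cdot 1122 = 508266$)
$\frac{d - 1433963}{-1720665} + \frac{o \frac{1}{f}}{72024} = \frac{508266 - 1433963}{-1720665} + \frac{\left(- \frac{2618310972164}{1313262487225}\right) \frac{1}{-3275955}}{72024} = \left(-925697\right) \left(- \frac{1}{1720665}\right) + \left(- \frac{2618310972164}{1313262487225}\right) \left(- \frac{1}{3275955}\right) \frac{1}{72024} = \frac{925697}{1720665} + \frac{2618310972164}{4302188811337174875} \cdot \frac{1}{72024} = \frac{925697}{1720665} + \frac{654577743041}{77465211736937170799250} = \frac{1593540313563863049101843767}{2962037301185266599850922250}$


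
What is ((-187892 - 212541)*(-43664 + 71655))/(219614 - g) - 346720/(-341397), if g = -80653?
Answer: -38651020495249/1035457101 ≈ -37328.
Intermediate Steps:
((-187892 - 212541)*(-43664 + 71655))/(219614 - g) - 346720/(-341397) = ((-187892 - 212541)*(-43664 + 71655))/(219614 - 1*(-80653)) - 346720/(-341397) = (-400433*27991)/(219614 + 80653) - 346720*(-1/341397) = -11208520103/300267 + 346720/341397 = -11208520103*1/300267 + 346720/341397 = -1018956373/27297 + 346720/341397 = -38651020495249/1035457101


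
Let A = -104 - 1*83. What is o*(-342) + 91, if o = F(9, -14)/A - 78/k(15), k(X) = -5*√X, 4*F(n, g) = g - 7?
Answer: 30443/374 - 8892*√15/25 ≈ -1296.1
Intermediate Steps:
A = -187 (A = -104 - 83 = -187)
F(n, g) = -7/4 + g/4 (F(n, g) = (g - 7)/4 = (-7 + g)/4 = -7/4 + g/4)
o = 21/748 + 26*√15/25 (o = (-7/4 + (¼)*(-14))/(-187) - 78*(-√15/75) = (-7/4 - 7/2)*(-1/187) - (-26)*√15/25 = -21/4*(-1/187) + 26*√15/25 = 21/748 + 26*√15/25 ≈ 4.0560)
o*(-342) + 91 = (21/748 + 26*√15/25)*(-342) + 91 = (-3591/374 - 8892*√15/25) + 91 = 30443/374 - 8892*√15/25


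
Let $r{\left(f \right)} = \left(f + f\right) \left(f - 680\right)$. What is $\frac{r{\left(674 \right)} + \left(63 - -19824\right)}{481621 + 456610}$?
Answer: $\frac{11799}{938231} \approx 0.012576$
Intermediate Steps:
$r{\left(f \right)} = 2 f \left(-680 + f\right)$
$\frac{r{\left(674 \right)} + \left(63 - -19824\right)}{481621 + 456610} = \frac{2 \cdot 674 \left(-680 + 674\right) + \left(63 - -19824\right)}{481621 + 456610} = \frac{2 \cdot 674 \left(-6\right) + \left(63 + 19824\right)}{938231} = \left(-8088 + 19887\right) \frac{1}{938231} = 11799 \cdot \frac{1}{938231} = \frac{11799}{938231}$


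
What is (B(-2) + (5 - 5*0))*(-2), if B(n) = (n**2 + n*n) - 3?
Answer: -20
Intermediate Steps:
B(n) = -3 + 2*n**2 (B(n) = (n**2 + n**2) - 3 = 2*n**2 - 3 = -3 + 2*n**2)
(B(-2) + (5 - 5*0))*(-2) = ((-3 + 2*(-2)**2) + (5 - 5*0))*(-2) = ((-3 + 2*4) + (5 + 0))*(-2) = ((-3 + 8) + 5)*(-2) = (5 + 5)*(-2) = 10*(-2) = -20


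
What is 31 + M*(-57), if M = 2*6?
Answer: -653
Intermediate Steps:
M = 12
31 + M*(-57) = 31 + 12*(-57) = 31 - 684 = -653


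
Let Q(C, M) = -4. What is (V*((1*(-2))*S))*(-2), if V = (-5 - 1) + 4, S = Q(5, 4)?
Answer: 32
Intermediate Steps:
S = -4
V = -2 (V = -6 + 4 = -2)
(V*((1*(-2))*S))*(-2) = -2*1*(-2)*(-4)*(-2) = -(-4)*(-4)*(-2) = -2*8*(-2) = -16*(-2) = 32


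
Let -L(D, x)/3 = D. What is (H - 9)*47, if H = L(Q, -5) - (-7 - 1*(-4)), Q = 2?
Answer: -564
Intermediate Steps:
L(D, x) = -3*D
H = -3 (H = -3*2 - (-7 - 1*(-4)) = -6 - (-7 + 4) = -6 - 1*(-3) = -6 + 3 = -3)
(H - 9)*47 = (-3 - 9)*47 = -12*47 = -564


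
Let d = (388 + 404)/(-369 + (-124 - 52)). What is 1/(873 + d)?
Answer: 545/474993 ≈ 0.0011474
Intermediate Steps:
d = -792/545 (d = 792/(-369 - 176) = 792/(-545) = 792*(-1/545) = -792/545 ≈ -1.4532)
1/(873 + d) = 1/(873 - 792/545) = 1/(474993/545) = 545/474993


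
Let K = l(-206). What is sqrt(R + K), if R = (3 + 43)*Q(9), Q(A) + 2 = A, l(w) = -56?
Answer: sqrt(266) ≈ 16.310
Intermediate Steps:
Q(A) = -2 + A
K = -56
R = 322 (R = (3 + 43)*(-2 + 9) = 46*7 = 322)
sqrt(R + K) = sqrt(322 - 56) = sqrt(266)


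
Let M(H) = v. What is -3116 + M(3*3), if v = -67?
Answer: -3183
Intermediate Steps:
M(H) = -67
-3116 + M(3*3) = -3116 - 67 = -3183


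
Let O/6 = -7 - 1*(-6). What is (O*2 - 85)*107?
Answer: -10379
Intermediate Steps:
O = -6 (O = 6*(-7 - 1*(-6)) = 6*(-7 + 6) = 6*(-1) = -6)
(O*2 - 85)*107 = (-6*2 - 85)*107 = (-12 - 85)*107 = -97*107 = -10379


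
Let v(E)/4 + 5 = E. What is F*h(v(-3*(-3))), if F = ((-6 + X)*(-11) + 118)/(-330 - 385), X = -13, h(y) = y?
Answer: -5232/715 ≈ -7.3175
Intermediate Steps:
v(E) = -20 + 4*E
F = -327/715 (F = ((-6 - 13)*(-11) + 118)/(-330 - 385) = (-19*(-11) + 118)/(-715) = (209 + 118)*(-1/715) = 327*(-1/715) = -327/715 ≈ -0.45734)
F*h(v(-3*(-3))) = -327*(-20 + 4*(-3*(-3)))/715 = -327*(-20 + 4*9)/715 = -327*(-20 + 36)/715 = -327/715*16 = -5232/715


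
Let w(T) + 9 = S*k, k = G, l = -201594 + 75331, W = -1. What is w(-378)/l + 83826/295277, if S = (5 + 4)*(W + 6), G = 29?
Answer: 10201443246/37282559851 ≈ 0.27362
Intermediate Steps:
l = -126263
k = 29
S = 45 (S = (5 + 4)*(-1 + 6) = 9*5 = 45)
w(T) = 1296 (w(T) = -9 + 45*29 = -9 + 1305 = 1296)
w(-378)/l + 83826/295277 = 1296/(-126263) + 83826/295277 = 1296*(-1/126263) + 83826*(1/295277) = -1296/126263 + 83826/295277 = 10201443246/37282559851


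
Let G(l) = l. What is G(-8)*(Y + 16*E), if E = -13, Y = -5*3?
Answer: 1784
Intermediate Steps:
Y = -15
G(-8)*(Y + 16*E) = -8*(-15 + 16*(-13)) = -8*(-15 - 208) = -8*(-223) = 1784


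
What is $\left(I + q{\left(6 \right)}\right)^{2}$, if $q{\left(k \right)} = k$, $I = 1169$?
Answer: $1380625$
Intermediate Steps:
$\left(I + q{\left(6 \right)}\right)^{2} = \left(1169 + 6\right)^{2} = 1175^{2} = 1380625$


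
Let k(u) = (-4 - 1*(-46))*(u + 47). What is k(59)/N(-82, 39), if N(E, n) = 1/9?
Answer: 40068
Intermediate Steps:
k(u) = 1974 + 42*u (k(u) = (-4 + 46)*(47 + u) = 42*(47 + u) = 1974 + 42*u)
N(E, n) = ⅑
k(59)/N(-82, 39) = (1974 + 42*59)/(⅑) = (1974 + 2478)*9 = 4452*9 = 40068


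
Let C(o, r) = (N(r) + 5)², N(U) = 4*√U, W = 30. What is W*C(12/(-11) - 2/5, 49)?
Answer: 32670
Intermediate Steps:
C(o, r) = (5 + 4*√r)² (C(o, r) = (4*√r + 5)² = (5 + 4*√r)²)
W*C(12/(-11) - 2/5, 49) = 30*(5 + 4*√49)² = 30*(5 + 4*7)² = 30*(5 + 28)² = 30*33² = 30*1089 = 32670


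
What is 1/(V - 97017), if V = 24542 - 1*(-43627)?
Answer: -1/28848 ≈ -3.4664e-5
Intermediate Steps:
V = 68169 (V = 24542 + 43627 = 68169)
1/(V - 97017) = 1/(68169 - 97017) = 1/(-28848) = -1/28848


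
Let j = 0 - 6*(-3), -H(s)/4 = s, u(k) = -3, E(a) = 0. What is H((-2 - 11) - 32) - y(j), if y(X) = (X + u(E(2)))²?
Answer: -45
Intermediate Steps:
H(s) = -4*s
j = 18 (j = 0 + 18 = 18)
y(X) = (-3 + X)² (y(X) = (X - 3)² = (-3 + X)²)
H((-2 - 11) - 32) - y(j) = -4*((-2 - 11) - 32) - (-3 + 18)² = -4*(-13 - 32) - 1*15² = -4*(-45) - 1*225 = 180 - 225 = -45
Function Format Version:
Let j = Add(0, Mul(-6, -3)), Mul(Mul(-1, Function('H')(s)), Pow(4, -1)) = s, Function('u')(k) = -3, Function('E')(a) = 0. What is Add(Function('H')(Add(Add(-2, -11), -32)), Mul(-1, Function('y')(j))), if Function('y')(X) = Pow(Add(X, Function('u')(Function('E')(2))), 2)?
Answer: -45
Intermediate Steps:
Function('H')(s) = Mul(-4, s)
j = 18 (j = Add(0, 18) = 18)
Function('y')(X) = Pow(Add(-3, X), 2) (Function('y')(X) = Pow(Add(X, -3), 2) = Pow(Add(-3, X), 2))
Add(Function('H')(Add(Add(-2, -11), -32)), Mul(-1, Function('y')(j))) = Add(Mul(-4, Add(Add(-2, -11), -32)), Mul(-1, Pow(Add(-3, 18), 2))) = Add(Mul(-4, Add(-13, -32)), Mul(-1, Pow(15, 2))) = Add(Mul(-4, -45), Mul(-1, 225)) = Add(180, -225) = -45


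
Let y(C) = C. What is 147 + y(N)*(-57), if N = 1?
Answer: 90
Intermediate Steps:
147 + y(N)*(-57) = 147 + 1*(-57) = 147 - 57 = 90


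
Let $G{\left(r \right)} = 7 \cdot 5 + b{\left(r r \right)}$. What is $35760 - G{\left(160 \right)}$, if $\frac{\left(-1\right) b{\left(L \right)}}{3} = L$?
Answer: $112525$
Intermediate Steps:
$b{\left(L \right)} = - 3 L$
$G{\left(r \right)} = 35 - 3 r^{2}$ ($G{\left(r \right)} = 7 \cdot 5 - 3 r r = 35 - 3 r^{2}$)
$35760 - G{\left(160 \right)} = 35760 - \left(35 - 3 \cdot 160^{2}\right) = 35760 - \left(35 - 76800\right) = 35760 - -76765 = 35760 + 76765 = 112525$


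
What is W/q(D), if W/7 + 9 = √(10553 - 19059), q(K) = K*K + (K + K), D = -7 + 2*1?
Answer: -21/5 + 7*I*√8506/15 ≈ -4.2 + 43.04*I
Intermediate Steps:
D = -5 (D = -7 + 2 = -5)
q(K) = K² + 2*K
W = -63 + 7*I*√8506 (W = -63 + 7*√(10553 - 19059) = -63 + 7*√(-8506) = -63 + 7*(I*√8506) = -63 + 7*I*√8506 ≈ -63.0 + 645.6*I)
W/q(D) = (-63 + 7*I*√8506)/((-5*(2 - 5))) = (-63 + 7*I*√8506)/((-5*(-3))) = (-63 + 7*I*√8506)/15 = (-63 + 7*I*√8506)*(1/15) = -21/5 + 7*I*√8506/15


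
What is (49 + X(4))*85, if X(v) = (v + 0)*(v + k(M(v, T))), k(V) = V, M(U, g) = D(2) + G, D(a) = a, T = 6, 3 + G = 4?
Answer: 6545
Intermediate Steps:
G = 1 (G = -3 + 4 = 1)
M(U, g) = 3 (M(U, g) = 2 + 1 = 3)
X(v) = v*(3 + v) (X(v) = (v + 0)*(v + 3) = v*(3 + v))
(49 + X(4))*85 = (49 + 4*(3 + 4))*85 = (49 + 4*7)*85 = (49 + 28)*85 = 77*85 = 6545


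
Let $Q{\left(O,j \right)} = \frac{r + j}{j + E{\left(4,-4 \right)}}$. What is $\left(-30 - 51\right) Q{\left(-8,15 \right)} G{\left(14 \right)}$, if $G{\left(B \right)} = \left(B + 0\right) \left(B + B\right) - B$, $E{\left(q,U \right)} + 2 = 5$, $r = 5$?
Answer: $-34020$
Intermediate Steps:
$E{\left(q,U \right)} = 3$ ($E{\left(q,U \right)} = -2 + 5 = 3$)
$Q{\left(O,j \right)} = \frac{5 + j}{3 + j}$ ($Q{\left(O,j \right)} = \frac{5 + j}{j + 3} = \frac{5 + j}{3 + j}$)
$G{\left(B \right)} = - B + 2 B^{2}$ ($G{\left(B \right)} = B 2 B - B = 2 B^{2} - B = - B + 2 B^{2}$)
$\left(-30 - 51\right) Q{\left(-8,15 \right)} G{\left(14 \right)} = \left(-30 - 51\right) \frac{5 + 15}{3 + 15} \cdot 14 \left(-1 + 2 \cdot 14\right) = \left(-30 - 51\right) \frac{1}{18} \cdot 20 \cdot 14 \left(-1 + 28\right) = - 81 \cdot \frac{1}{18} \cdot 20 \cdot 14 \cdot 27 = \left(-81\right) \frac{10}{9} \cdot 378 = \left(-90\right) 378 = -34020$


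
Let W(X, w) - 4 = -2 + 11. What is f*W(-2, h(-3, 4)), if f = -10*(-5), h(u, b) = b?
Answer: 650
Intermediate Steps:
W(X, w) = 13 (W(X, w) = 4 + (-2 + 11) = 4 + 9 = 13)
f = 50
f*W(-2, h(-3, 4)) = 50*13 = 650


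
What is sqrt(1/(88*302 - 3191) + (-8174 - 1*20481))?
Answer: I*sqrt(15670222413990)/23385 ≈ 169.28*I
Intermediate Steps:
sqrt(1/(88*302 - 3191) + (-8174 - 1*20481)) = sqrt(1/(26576 - 3191) + (-8174 - 20481)) = sqrt(1/23385 - 28655) = sqrt(-670097174/23385) = I*sqrt(15670222413990)/23385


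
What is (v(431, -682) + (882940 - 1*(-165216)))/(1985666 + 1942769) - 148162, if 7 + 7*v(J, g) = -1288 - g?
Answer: -4074306168811/27499045 ≈ -1.4816e+5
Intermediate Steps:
v(J, g) = -185 - g/7 (v(J, g) = -1 + (-1288 - g)/7 = -1 + (-184 - g/7) = -185 - g/7)
(v(431, -682) + (882940 - 1*(-165216)))/(1985666 + 1942769) - 148162 = ((-185 - ⅐*(-682)) + (882940 - 1*(-165216)))/(1985666 + 1942769) - 148162 = ((-185 + 682/7) + (882940 + 165216))/3928435 - 148162 = (-613/7 + 1048156)*(1/3928435) - 148162 = (7336479/7)*(1/3928435) - 148162 = 7336479/27499045 - 148162 = -4074306168811/27499045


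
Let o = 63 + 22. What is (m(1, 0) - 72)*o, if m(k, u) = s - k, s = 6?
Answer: -5695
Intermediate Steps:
m(k, u) = 6 - k
o = 85
(m(1, 0) - 72)*o = ((6 - 1*1) - 72)*85 = ((6 - 1) - 72)*85 = (5 - 72)*85 = -67*85 = -5695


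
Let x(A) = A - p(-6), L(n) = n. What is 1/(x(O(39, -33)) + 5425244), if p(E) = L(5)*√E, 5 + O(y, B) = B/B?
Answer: 542524/2943322905775 + I*√6/5886645811550 ≈ 1.8432e-7 + 4.1611e-13*I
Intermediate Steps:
O(y, B) = -4 (O(y, B) = -5 + B/B = -5 + 1 = -4)
p(E) = 5*√E
x(A) = A - 5*I*√6 (x(A) = A - 5*√(-6) = A - 5*I*√6)
1/(x(O(39, -33)) + 5425244) = 1/((-4 - 5*I*√6) + 5425244) = 1/(5425240 - 5*I*√6)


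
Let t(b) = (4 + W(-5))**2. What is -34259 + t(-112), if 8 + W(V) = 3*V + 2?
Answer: -33970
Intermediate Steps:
W(V) = -6 + 3*V (W(V) = -8 + (3*V + 2) = -8 + (2 + 3*V) = -6 + 3*V)
t(b) = 289 (t(b) = (4 + (-6 + 3*(-5)))**2 = (4 + (-6 - 15))**2 = (4 - 21)**2 = (-17)**2 = 289)
-34259 + t(-112) = -34259 + 289 = -33970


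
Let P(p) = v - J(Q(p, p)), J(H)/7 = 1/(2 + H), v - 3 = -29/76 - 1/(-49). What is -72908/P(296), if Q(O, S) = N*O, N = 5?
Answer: -10588866288/382567 ≈ -27678.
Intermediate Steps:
Q(O, S) = 5*O
v = 9827/3724 (v = 3 + (-29/76 - 1/(-49)) = 3 + (-29*1/76 - 1*(-1/49)) = 3 + (-29/76 + 1/49) = 3 - 1345/3724 = 9827/3724 ≈ 2.6388)
J(H) = 7/(2 + H)
P(p) = 9827/3724 - 7/(2 + 5*p)
-72908/P(296) = -72908*3724*(2 + 5*296)/(-6414 + 49135*296) = -72908*3724*(2 + 1480)/(-6414 + 14543960) = -72908/((1/3724)*14537546/1482) = -72908/((1/3724)*(1/1482)*14537546) = -72908/382567/145236 = -72908*145236/382567 = -10588866288/382567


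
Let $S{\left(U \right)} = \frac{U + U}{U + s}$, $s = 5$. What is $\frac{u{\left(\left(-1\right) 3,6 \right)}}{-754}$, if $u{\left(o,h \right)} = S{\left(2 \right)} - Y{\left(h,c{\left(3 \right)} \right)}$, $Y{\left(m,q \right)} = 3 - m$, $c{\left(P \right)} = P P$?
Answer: $- \frac{25}{5278} \approx -0.0047366$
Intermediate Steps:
$c{\left(P \right)} = P^{2}$
$S{\left(U \right)} = \frac{2 U}{5 + U}$ ($S{\left(U \right)} = \frac{U + U}{U + 5} = \frac{2 U}{5 + U}$)
$u{\left(o,h \right)} = - \frac{17}{7} + h$ ($u{\left(o,h \right)} = 2 \cdot 2 \frac{1}{5 + 2} - \left(3 - h\right) = 2 \cdot 2 \cdot \frac{1}{7} + \left(-3 + h\right) = \frac{4}{7} + \left(-3 + h\right) = - \frac{17}{7} + h$)
$\frac{u{\left(\left(-1\right) 3,6 \right)}}{-754} = \frac{- \frac{17}{7} + 6}{-754} = \frac{25}{7} \left(- \frac{1}{754}\right) = - \frac{25}{5278}$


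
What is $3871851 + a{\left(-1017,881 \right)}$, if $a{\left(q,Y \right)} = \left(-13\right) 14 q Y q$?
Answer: $-165836094987$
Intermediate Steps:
$a{\left(q,Y \right)} = - 182 Y q^{2}$ ($a{\left(q,Y \right)} = - 182 Y q q = - 182 Y q^{2}$)
$3871851 + a{\left(-1017,881 \right)} = 3871851 - 160342 \left(-1017\right)^{2} = 3871851 - 160342 \cdot 1034289 = 3871851 - 165839966838 = -165836094987$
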